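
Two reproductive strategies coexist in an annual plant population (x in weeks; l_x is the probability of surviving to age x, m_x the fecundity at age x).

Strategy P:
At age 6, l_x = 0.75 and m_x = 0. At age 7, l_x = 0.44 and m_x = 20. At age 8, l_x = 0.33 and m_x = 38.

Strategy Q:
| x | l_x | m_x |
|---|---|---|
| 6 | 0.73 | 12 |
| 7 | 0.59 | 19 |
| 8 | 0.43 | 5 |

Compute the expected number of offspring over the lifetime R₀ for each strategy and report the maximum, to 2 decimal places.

Strategy P: R₀ = 0.75×0 + 0.44×20 + 0.33×38 = 21.3400
Strategy Q: R₀ = 0.73×12 + 0.59×19 + 0.43×5 = 22.1200
Highest R₀: strategy Q with 22.1200.

22.12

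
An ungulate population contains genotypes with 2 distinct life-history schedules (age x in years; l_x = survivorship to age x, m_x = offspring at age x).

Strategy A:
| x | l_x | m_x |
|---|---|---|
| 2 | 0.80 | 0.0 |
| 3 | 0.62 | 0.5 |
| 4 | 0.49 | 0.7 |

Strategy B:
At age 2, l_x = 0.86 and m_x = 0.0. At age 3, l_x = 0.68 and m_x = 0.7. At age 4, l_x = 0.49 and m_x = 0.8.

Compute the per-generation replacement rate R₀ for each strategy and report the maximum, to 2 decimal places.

Strategy A: R₀ = 0.80×0.0 + 0.62×0.5 + 0.49×0.7 = 0.6530
Strategy B: R₀ = 0.86×0.0 + 0.68×0.7 + 0.49×0.8 = 0.8680
Highest R₀: strategy B with 0.8680.

0.87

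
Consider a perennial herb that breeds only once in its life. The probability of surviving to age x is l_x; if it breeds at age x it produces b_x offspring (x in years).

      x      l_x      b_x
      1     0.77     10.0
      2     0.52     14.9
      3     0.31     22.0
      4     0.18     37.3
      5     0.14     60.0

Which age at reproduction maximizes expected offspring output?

Expected offspring if breeding at age x = l_x × b_x:
  age 1: 0.77 × 10.0 = 7.700
  age 2: 0.52 × 14.9 = 7.748
  age 3: 0.31 × 22.0 = 6.820
  age 4: 0.18 × 37.3 = 6.714
  age 5: 0.14 × 60.0 = 8.400
Maximum at age 5 (8.400).

5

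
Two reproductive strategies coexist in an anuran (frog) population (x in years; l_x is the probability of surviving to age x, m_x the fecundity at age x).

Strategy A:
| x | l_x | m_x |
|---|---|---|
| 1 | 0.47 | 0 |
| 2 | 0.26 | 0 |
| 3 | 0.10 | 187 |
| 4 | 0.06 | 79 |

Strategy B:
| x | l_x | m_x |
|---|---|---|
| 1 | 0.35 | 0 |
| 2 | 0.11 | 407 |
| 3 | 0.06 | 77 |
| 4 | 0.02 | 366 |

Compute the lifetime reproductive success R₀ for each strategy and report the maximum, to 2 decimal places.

Strategy A: R₀ = 0.47×0 + 0.26×0 + 0.10×187 + 0.06×79 = 23.4400
Strategy B: R₀ = 0.35×0 + 0.11×407 + 0.06×77 + 0.02×366 = 56.7100
Highest R₀: strategy B with 56.7100.

56.71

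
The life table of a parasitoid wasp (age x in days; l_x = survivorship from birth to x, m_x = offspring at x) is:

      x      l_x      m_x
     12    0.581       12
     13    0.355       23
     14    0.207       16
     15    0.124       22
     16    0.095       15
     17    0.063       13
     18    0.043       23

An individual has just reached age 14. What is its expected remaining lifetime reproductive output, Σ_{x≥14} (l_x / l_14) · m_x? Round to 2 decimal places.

44.80

l_14 = 0.207. Conditional survival from age 14 to x is l_x / l_14.
  x=14: (0.207/0.207) × 16 = 16.0000
  x=15: (0.124/0.207) × 22 = 13.1787
  x=16: (0.095/0.207) × 15 = 6.8841
  x=17: (0.063/0.207) × 13 = 3.9565
  x=18: (0.043/0.207) × 23 = 4.7778
Sum = 16.0000 + 13.1787 + 6.8841 + 3.9565 + 4.7778 = 44.7971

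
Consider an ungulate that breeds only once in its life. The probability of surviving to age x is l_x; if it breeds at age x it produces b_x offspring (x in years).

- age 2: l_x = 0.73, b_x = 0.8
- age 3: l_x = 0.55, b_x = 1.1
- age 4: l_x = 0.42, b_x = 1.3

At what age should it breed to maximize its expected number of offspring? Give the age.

3

Expected offspring if breeding at age x = l_x × b_x:
  age 2: 0.73 × 0.8 = 0.584
  age 3: 0.55 × 1.1 = 0.605
  age 4: 0.42 × 1.3 = 0.546
Maximum at age 3 (0.605).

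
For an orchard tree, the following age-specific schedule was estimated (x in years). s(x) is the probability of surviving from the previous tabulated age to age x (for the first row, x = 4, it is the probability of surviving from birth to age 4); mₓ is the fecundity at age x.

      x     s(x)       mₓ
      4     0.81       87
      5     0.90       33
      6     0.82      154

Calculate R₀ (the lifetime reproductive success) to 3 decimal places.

186.585

Survivorship from birth: l_x = s_4·s_5·…·s_x.
  l_4 = 0.81000
  l_5 = 0.72900
  l_6 = 0.59778
R₀ = Σ l_x mₓ:
  age 4: 0.81000 × 87 = 70.4700
  age 5: 0.72900 × 33 = 24.0570
  age 6: 0.59778 × 154 = 92.0581
R₀ = 70.4700 + 24.0570 + 92.0581 = 186.5851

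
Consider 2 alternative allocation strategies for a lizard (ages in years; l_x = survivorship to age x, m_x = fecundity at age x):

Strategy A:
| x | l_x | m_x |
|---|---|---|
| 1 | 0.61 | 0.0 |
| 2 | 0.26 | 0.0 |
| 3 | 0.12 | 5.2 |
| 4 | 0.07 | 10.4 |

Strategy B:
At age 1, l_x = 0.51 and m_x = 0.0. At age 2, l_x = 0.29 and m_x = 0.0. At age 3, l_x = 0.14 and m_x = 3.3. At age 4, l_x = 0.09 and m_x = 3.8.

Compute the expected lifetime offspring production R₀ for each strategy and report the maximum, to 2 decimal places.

1.35

Strategy A: R₀ = 0.61×0.0 + 0.26×0.0 + 0.12×5.2 + 0.07×10.4 = 1.3520
Strategy B: R₀ = 0.51×0.0 + 0.29×0.0 + 0.14×3.3 + 0.09×3.8 = 0.8040
Highest R₀: strategy A with 1.3520.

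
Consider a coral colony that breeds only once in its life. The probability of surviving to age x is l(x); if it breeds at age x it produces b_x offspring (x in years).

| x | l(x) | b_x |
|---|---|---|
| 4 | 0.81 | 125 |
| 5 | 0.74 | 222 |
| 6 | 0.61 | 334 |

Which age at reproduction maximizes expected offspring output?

Expected offspring if breeding at age x = l(x) × b_x:
  age 4: 0.81 × 125 = 101.250
  age 5: 0.74 × 222 = 164.280
  age 6: 0.61 × 334 = 203.740
Maximum at age 6 (203.740).

6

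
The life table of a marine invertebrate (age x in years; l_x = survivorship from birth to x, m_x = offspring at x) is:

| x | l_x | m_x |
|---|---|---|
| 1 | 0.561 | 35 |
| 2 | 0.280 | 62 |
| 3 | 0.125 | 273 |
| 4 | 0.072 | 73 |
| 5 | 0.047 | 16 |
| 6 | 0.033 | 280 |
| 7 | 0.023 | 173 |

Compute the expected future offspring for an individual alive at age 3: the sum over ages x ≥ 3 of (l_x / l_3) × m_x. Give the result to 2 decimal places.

426.82

l_3 = 0.125. Conditional survival from age 3 to x is l_x / l_3.
  x=3: (0.125/0.125) × 273 = 273.0000
  x=4: (0.072/0.125) × 73 = 42.0480
  x=5: (0.047/0.125) × 16 = 6.0160
  x=6: (0.033/0.125) × 280 = 73.9200
  x=7: (0.023/0.125) × 173 = 31.8320
Sum = 273.0000 + 42.0480 + 6.0160 + 73.9200 + 31.8320 = 426.8160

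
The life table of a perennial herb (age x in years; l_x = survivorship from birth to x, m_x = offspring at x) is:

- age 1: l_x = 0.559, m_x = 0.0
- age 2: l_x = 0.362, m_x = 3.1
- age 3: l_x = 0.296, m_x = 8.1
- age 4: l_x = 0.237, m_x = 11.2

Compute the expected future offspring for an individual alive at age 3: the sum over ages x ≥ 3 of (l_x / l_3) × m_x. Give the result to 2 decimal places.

17.07

l_3 = 0.296. Conditional survival from age 3 to x is l_x / l_3.
  x=3: (0.296/0.296) × 8.1 = 8.1000
  x=4: (0.237/0.296) × 11.2 = 8.9676
Sum = 8.1000 + 8.9676 = 17.0676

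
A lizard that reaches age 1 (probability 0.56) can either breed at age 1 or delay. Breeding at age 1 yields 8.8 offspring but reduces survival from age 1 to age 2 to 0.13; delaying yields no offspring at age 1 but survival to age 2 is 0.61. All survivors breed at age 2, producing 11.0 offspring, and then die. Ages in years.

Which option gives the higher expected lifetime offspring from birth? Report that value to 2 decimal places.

breed at age 1: R₀ = 0.56 × (8.8 + 0.13 × 11.0) = 0.56 × 10.2300 = 5.7288
delay to age 2: R₀ = 0.56 × (0.61 × 11.0) = 0.56 × 6.7100 = 3.7576
Higher: breed at age 1 (5.7288).

5.73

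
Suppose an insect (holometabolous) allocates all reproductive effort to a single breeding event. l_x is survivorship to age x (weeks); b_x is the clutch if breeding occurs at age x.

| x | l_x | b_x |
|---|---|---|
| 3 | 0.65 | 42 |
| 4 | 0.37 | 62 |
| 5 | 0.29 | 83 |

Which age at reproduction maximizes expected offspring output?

3

Expected offspring if breeding at age x = l_x × b_x:
  age 3: 0.65 × 42 = 27.300
  age 4: 0.37 × 62 = 22.940
  age 5: 0.29 × 83 = 24.070
Maximum at age 3 (27.300).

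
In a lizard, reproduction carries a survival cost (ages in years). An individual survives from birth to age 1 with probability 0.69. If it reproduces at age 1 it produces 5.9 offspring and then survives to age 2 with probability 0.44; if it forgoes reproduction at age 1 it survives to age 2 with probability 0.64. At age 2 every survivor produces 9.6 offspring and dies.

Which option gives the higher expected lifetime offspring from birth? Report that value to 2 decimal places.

6.99

breed at age 1: R₀ = 0.69 × (5.9 + 0.44 × 9.6) = 0.69 × 10.1240 = 6.9856
delay to age 2: R₀ = 0.69 × (0.64 × 9.6) = 0.69 × 6.1440 = 4.2394
Higher: breed at age 1 (6.9856).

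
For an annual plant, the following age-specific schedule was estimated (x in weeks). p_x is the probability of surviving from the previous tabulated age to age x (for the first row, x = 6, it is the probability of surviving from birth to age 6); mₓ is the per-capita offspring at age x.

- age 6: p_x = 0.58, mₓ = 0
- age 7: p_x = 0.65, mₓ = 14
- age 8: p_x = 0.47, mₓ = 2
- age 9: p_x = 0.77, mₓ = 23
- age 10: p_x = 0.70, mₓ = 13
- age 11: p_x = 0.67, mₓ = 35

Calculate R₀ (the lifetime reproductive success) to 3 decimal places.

Survivorship from birth: l_x = p_6·p_7·…·p_x.
  l_6 = 0.58000
  l_7 = 0.37700
  l_8 = 0.17719
  l_9 = 0.13644
  l_10 = 0.09551
  l_11 = 0.06399
R₀ = Σ l_x mₓ:
  age 6: 0.58000 × 0 = 0.0000
  age 7: 0.37700 × 14 = 5.2780
  age 8: 0.17719 × 2 = 0.3544
  age 9: 0.13644 × 23 = 3.1381
  age 10: 0.09551 × 13 = 1.2416
  age 11: 0.06399 × 35 = 2.2397
R₀ = 0.0000 + 5.2780 + 0.3544 + 3.1381 + 1.2416 + 2.2397 = 12.2518

12.252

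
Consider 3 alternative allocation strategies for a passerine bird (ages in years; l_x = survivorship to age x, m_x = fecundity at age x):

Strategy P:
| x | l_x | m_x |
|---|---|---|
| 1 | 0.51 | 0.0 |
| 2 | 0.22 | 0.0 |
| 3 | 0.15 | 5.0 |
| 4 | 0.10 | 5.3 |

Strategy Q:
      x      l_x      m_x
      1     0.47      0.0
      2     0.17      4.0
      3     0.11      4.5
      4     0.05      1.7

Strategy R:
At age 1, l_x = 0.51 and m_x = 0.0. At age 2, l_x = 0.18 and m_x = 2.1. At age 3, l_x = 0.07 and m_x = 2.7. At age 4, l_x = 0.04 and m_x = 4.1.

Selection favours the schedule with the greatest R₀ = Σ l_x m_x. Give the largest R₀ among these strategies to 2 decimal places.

Strategy P: R₀ = 0.51×0.0 + 0.22×0.0 + 0.15×5.0 + 0.10×5.3 = 1.2800
Strategy Q: R₀ = 0.47×0.0 + 0.17×4.0 + 0.11×4.5 + 0.05×1.7 = 1.2600
Strategy R: R₀ = 0.51×0.0 + 0.18×2.1 + 0.07×2.7 + 0.04×4.1 = 0.7310
Highest R₀: strategy P with 1.2800.

1.28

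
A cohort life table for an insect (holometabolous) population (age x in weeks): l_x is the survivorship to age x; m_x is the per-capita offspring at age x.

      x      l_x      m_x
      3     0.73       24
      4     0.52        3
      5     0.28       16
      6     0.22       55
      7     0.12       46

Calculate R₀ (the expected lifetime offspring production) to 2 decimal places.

41.18

R₀ = Σ l_x m_x:
  age 3: 0.73 × 24 = 17.5200
  age 4: 0.52 × 3 = 1.5600
  age 5: 0.28 × 16 = 4.4800
  age 6: 0.22 × 55 = 12.1000
  age 7: 0.12 × 46 = 5.5200
R₀ = 17.5200 + 1.5600 + 4.4800 + 12.1000 + 5.5200 = 41.1800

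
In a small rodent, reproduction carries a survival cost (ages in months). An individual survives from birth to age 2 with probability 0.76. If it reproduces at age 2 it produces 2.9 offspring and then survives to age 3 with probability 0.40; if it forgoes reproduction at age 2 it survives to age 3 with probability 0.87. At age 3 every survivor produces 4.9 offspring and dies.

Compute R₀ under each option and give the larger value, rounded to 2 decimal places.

breed at age 2: R₀ = 0.76 × (2.9 + 0.40 × 4.9) = 0.76 × 4.8600 = 3.6936
delay to age 3: R₀ = 0.76 × (0.87 × 4.9) = 0.76 × 4.2630 = 3.2399
Higher: breed at age 2 (3.6936).

3.69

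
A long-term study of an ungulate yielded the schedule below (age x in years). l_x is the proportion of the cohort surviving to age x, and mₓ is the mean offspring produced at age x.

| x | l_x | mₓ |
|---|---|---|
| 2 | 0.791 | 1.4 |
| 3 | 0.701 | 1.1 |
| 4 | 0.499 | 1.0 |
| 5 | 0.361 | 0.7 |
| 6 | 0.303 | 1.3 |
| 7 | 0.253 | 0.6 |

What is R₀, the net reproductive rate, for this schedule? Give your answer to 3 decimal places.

R₀ = Σ l_x mₓ:
  age 2: 0.791 × 1.4 = 1.1074
  age 3: 0.701 × 1.1 = 0.7711
  age 4: 0.499 × 1.0 = 0.4990
  age 5: 0.361 × 0.7 = 0.2527
  age 6: 0.303 × 1.3 = 0.3939
  age 7: 0.253 × 0.6 = 0.1518
R₀ = 1.1074 + 0.7711 + 0.4990 + 0.2527 + 0.3939 + 0.1518 = 3.1759

3.176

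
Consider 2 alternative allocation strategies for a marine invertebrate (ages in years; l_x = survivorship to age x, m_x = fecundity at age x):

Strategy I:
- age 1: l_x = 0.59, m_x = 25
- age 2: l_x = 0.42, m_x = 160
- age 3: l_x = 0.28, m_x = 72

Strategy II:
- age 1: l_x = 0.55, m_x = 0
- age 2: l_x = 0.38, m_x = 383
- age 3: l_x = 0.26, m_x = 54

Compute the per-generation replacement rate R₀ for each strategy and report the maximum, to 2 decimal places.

159.58

Strategy I: R₀ = 0.59×25 + 0.42×160 + 0.28×72 = 102.1100
Strategy II: R₀ = 0.55×0 + 0.38×383 + 0.26×54 = 159.5800
Highest R₀: strategy II with 159.5800.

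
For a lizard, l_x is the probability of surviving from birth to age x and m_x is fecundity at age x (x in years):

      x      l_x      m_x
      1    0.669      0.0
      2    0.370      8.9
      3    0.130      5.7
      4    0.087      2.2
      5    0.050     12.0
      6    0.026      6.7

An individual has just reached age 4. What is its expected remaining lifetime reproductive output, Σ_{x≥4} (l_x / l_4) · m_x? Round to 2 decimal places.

11.10

l_4 = 0.087. Conditional survival from age 4 to x is l_x / l_4.
  x=4: (0.087/0.087) × 2.2 = 2.2000
  x=5: (0.050/0.087) × 12.0 = 6.8966
  x=6: (0.026/0.087) × 6.7 = 2.0023
Sum = 2.2000 + 6.8966 + 2.0023 = 11.0989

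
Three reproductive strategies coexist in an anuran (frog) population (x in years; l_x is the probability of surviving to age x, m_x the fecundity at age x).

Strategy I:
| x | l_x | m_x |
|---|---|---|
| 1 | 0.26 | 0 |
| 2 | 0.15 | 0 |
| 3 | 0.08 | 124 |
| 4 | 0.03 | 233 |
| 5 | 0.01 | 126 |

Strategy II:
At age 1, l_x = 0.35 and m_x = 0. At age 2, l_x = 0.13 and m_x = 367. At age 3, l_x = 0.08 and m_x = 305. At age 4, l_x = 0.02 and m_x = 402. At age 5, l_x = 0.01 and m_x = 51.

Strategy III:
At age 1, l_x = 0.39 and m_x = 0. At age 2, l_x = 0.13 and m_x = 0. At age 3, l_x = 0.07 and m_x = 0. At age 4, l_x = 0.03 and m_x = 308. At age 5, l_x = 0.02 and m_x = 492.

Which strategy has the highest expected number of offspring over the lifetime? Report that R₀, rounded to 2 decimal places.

Strategy I: R₀ = 0.26×0 + 0.15×0 + 0.08×124 + 0.03×233 + 0.01×126 = 18.1700
Strategy II: R₀ = 0.35×0 + 0.13×367 + 0.08×305 + 0.02×402 + 0.01×51 = 80.6600
Strategy III: R₀ = 0.39×0 + 0.13×0 + 0.07×0 + 0.03×308 + 0.02×492 = 19.0800
Highest R₀: strategy II with 80.6600.

80.66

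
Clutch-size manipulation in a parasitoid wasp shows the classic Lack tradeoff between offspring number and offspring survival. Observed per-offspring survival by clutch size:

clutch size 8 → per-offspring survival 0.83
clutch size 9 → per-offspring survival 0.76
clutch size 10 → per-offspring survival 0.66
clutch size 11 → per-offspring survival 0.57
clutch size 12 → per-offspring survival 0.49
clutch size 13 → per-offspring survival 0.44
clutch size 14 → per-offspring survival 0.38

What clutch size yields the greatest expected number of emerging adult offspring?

Expected emerging adult offspring = c × s(c):
  c=8: 8 × 0.83 = 6.640
  c=9: 9 × 0.76 = 6.840
  c=10: 10 × 0.66 = 6.600
  c=11: 11 × 0.57 = 6.270
  c=12: 12 × 0.49 = 5.880
  c=13: 13 × 0.44 = 5.720
  c=14: 14 × 0.38 = 5.320
Maximum at c = 9 (6.840 emerging adult offspring).

9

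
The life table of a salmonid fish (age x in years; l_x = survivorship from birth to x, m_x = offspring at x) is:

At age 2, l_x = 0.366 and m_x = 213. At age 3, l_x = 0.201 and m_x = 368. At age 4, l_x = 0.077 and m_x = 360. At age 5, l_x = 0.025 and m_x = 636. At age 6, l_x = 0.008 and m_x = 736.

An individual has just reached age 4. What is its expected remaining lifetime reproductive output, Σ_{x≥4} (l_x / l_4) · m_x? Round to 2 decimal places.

l_4 = 0.077. Conditional survival from age 4 to x is l_x / l_4.
  x=4: (0.077/0.077) × 360 = 360.0000
  x=5: (0.025/0.077) × 636 = 206.4935
  x=6: (0.008/0.077) × 736 = 76.4675
Sum = 360.0000 + 206.4935 + 76.4675 = 642.9610

642.96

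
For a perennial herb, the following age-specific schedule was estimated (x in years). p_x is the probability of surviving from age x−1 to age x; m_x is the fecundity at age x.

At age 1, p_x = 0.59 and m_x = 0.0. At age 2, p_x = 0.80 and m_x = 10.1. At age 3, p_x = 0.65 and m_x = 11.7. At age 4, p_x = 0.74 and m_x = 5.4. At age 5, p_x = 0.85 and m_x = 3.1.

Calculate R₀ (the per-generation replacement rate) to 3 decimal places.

10.181

Survivorship from birth: l_x = p_1·p_2·…·p_x.
  l_1 = 0.59000
  l_2 = 0.47200
  l_3 = 0.30680
  l_4 = 0.22703
  l_5 = 0.19298
R₀ = Σ l_x m_x:
  age 1: 0.59000 × 0.0 = 0.0000
  age 2: 0.47200 × 10.1 = 4.7672
  age 3: 0.30680 × 11.7 = 3.5896
  age 4: 0.22703 × 5.4 = 1.2260
  age 5: 0.19298 × 3.1 = 0.5982
R₀ = 0.0000 + 4.7672 + 3.5896 + 1.2260 + 0.5982 = 10.1810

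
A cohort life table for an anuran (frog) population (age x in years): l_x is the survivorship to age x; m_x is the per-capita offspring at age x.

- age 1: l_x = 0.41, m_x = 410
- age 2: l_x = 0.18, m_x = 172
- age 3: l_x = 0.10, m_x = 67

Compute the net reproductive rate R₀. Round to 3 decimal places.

205.760

R₀ = Σ l_x m_x:
  age 1: 0.41 × 410 = 168.1000
  age 2: 0.18 × 172 = 30.9600
  age 3: 0.10 × 67 = 6.7000
R₀ = 168.1000 + 30.9600 + 6.7000 = 205.7600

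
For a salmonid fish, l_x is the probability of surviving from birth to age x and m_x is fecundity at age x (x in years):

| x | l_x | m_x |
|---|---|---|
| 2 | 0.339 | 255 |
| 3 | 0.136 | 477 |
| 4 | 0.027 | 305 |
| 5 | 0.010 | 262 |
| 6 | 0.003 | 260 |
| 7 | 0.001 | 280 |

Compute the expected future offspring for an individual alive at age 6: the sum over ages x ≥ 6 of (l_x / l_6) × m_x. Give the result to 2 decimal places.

l_6 = 0.003. Conditional survival from age 6 to x is l_x / l_6.
  x=6: (0.003/0.003) × 260 = 260.0000
  x=7: (0.001/0.003) × 280 = 93.3333
Sum = 260.0000 + 93.3333 = 353.3333

353.33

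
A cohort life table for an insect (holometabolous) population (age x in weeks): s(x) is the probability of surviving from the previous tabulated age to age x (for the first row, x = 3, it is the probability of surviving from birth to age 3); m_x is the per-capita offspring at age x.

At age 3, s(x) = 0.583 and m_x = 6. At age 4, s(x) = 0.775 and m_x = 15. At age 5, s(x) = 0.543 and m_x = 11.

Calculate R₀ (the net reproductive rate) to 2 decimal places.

12.97

Survivorship from birth: l_x = s_3·s_4·…·s_x.
  l_3 = 0.58300
  l_4 = 0.45182
  l_5 = 0.24534
R₀ = Σ l_x m_x:
  age 3: 0.58300 × 6 = 3.4980
  age 4: 0.45182 × 15 = 6.7773
  age 5: 0.24534 × 11 = 2.6987
R₀ = 3.4980 + 6.7773 + 2.6987 = 12.9740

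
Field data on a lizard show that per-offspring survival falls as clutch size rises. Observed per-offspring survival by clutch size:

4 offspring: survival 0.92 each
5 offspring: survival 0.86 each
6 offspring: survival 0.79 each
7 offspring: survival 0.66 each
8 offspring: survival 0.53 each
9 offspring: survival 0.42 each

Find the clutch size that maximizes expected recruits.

Expected recruits = c × s(c):
  c=4: 4 × 0.92 = 3.680
  c=5: 5 × 0.86 = 4.300
  c=6: 6 × 0.79 = 4.740
  c=7: 7 × 0.66 = 4.620
  c=8: 8 × 0.53 = 4.240
  c=9: 9 × 0.42 = 3.780
Maximum at c = 6 (4.740 recruits).

6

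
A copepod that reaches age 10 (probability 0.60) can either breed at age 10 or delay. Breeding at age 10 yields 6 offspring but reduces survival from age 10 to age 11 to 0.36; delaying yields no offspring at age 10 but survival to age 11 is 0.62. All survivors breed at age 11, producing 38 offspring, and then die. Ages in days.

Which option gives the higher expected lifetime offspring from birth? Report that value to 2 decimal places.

breed at age 10: R₀ = 0.60 × (6 + 0.36 × 38) = 0.60 × 19.6800 = 11.8080
delay to age 11: R₀ = 0.60 × (0.62 × 38) = 0.60 × 23.5600 = 14.1360
Higher: delay to age 11 (14.1360).

14.14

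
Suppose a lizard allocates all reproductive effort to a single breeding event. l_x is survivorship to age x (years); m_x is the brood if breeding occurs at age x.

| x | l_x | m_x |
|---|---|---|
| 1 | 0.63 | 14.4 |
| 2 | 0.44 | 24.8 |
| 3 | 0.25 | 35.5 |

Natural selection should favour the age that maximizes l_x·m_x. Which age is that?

Expected offspring if breeding at age x = l_x × m_x:
  age 1: 0.63 × 14.4 = 9.072
  age 2: 0.44 × 24.8 = 10.912
  age 3: 0.25 × 35.5 = 8.875
Maximum at age 2 (10.912).

2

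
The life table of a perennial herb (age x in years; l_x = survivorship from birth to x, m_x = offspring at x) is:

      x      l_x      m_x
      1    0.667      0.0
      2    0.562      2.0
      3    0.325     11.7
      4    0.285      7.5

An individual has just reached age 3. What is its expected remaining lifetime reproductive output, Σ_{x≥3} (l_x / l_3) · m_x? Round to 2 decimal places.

18.28

l_3 = 0.325. Conditional survival from age 3 to x is l_x / l_3.
  x=3: (0.325/0.325) × 11.7 = 11.7000
  x=4: (0.285/0.325) × 7.5 = 6.5769
Sum = 11.7000 + 6.5769 = 18.2769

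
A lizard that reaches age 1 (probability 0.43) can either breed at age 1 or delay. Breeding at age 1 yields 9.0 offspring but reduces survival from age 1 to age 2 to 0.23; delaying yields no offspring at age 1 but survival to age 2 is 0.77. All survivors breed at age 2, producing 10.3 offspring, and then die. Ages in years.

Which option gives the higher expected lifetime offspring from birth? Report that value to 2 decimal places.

4.89

breed at age 1: R₀ = 0.43 × (9.0 + 0.23 × 10.3) = 0.43 × 11.3690 = 4.8887
delay to age 2: R₀ = 0.43 × (0.77 × 10.3) = 0.43 × 7.9310 = 3.4103
Higher: breed at age 1 (4.8887).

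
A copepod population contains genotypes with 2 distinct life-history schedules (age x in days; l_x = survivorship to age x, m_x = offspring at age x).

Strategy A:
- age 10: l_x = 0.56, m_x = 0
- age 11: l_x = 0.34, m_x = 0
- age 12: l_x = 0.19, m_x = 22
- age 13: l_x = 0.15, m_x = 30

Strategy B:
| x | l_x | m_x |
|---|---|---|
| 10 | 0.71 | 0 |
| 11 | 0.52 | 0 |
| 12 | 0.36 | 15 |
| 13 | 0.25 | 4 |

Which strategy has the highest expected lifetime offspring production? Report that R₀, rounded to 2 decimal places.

Strategy A: R₀ = 0.56×0 + 0.34×0 + 0.19×22 + 0.15×30 = 8.6800
Strategy B: R₀ = 0.71×0 + 0.52×0 + 0.36×15 + 0.25×4 = 6.4000
Highest R₀: strategy A with 8.6800.

8.68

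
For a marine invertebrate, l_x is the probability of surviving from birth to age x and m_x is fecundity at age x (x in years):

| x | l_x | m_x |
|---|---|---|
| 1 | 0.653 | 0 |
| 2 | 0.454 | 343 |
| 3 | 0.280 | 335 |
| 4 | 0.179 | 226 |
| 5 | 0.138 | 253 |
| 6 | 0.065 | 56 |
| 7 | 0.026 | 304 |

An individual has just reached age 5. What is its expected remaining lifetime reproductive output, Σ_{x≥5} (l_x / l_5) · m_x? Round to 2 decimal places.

336.65

l_5 = 0.138. Conditional survival from age 5 to x is l_x / l_5.
  x=5: (0.138/0.138) × 253 = 253.0000
  x=6: (0.065/0.138) × 56 = 26.3768
  x=7: (0.026/0.138) × 304 = 57.2754
Sum = 253.0000 + 26.3768 + 57.2754 = 336.6522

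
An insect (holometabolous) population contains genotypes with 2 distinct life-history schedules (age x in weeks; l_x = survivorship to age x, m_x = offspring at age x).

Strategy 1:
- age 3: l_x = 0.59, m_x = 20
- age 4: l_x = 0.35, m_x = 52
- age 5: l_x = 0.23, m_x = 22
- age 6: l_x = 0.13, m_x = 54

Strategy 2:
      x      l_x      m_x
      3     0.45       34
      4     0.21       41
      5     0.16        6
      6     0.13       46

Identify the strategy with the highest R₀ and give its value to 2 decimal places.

Strategy 1: R₀ = 0.59×20 + 0.35×52 + 0.23×22 + 0.13×54 = 42.0800
Strategy 2: R₀ = 0.45×34 + 0.21×41 + 0.16×6 + 0.13×46 = 30.8500
Highest R₀: strategy 1 with 42.0800.

42.08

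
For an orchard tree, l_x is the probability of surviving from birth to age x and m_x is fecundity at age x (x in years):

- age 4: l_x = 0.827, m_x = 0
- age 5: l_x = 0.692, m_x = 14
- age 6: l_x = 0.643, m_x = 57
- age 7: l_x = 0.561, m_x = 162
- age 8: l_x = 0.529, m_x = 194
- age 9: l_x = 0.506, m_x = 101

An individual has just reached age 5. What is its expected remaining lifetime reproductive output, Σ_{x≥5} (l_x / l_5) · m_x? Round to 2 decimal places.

l_5 = 0.692. Conditional survival from age 5 to x is l_x / l_5.
  x=5: (0.692/0.692) × 14 = 14.0000
  x=6: (0.643/0.692) × 57 = 52.9639
  x=7: (0.561/0.692) × 162 = 131.3324
  x=8: (0.529/0.692) × 194 = 148.3035
  x=9: (0.506/0.692) × 101 = 73.8526
Sum = 14.0000 + 52.9639 + 131.3324 + 148.3035 + 73.8526 = 420.4523

420.45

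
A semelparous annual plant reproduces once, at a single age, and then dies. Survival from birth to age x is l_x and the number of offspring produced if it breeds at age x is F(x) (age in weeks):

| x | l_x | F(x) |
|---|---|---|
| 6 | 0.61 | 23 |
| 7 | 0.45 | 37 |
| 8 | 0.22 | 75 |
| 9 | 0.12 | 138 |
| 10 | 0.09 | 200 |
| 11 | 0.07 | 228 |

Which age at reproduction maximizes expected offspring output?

Expected offspring if breeding at age x = l_x × F(x):
  age 6: 0.61 × 23 = 14.030
  age 7: 0.45 × 37 = 16.650
  age 8: 0.22 × 75 = 16.500
  age 9: 0.12 × 138 = 16.560
  age 10: 0.09 × 200 = 18.000
  age 11: 0.07 × 228 = 15.960
Maximum at age 10 (18.000).

10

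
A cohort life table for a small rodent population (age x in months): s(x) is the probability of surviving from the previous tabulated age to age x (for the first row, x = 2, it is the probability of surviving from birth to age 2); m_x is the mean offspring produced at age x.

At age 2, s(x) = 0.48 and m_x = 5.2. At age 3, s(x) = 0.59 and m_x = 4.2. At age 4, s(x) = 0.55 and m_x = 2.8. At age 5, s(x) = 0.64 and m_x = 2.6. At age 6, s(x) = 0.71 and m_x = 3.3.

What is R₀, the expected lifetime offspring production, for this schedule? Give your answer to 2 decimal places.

4.61

Survivorship from birth: l_x = s_2·s_3·…·s_x.
  l_2 = 0.48000
  l_3 = 0.28320
  l_4 = 0.15576
  l_5 = 0.09969
  l_6 = 0.07078
R₀ = Σ l_x m_x:
  age 2: 0.48000 × 5.2 = 2.4960
  age 3: 0.28320 × 4.2 = 1.1894
  age 4: 0.15576 × 2.8 = 0.4361
  age 5: 0.09969 × 2.6 = 0.2592
  age 6: 0.07078 × 3.3 = 0.2336
R₀ = 2.4960 + 1.1894 + 0.4361 + 0.2592 + 0.2336 = 4.6143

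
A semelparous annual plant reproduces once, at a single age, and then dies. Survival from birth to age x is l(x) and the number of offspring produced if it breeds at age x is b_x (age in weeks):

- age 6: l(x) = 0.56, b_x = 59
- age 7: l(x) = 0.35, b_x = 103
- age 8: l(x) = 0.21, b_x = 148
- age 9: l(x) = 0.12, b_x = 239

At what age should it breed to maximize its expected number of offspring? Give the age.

Expected offspring if breeding at age x = l(x) × b_x:
  age 6: 0.56 × 59 = 33.040
  age 7: 0.35 × 103 = 36.050
  age 8: 0.21 × 148 = 31.080
  age 9: 0.12 × 239 = 28.680
Maximum at age 7 (36.050).

7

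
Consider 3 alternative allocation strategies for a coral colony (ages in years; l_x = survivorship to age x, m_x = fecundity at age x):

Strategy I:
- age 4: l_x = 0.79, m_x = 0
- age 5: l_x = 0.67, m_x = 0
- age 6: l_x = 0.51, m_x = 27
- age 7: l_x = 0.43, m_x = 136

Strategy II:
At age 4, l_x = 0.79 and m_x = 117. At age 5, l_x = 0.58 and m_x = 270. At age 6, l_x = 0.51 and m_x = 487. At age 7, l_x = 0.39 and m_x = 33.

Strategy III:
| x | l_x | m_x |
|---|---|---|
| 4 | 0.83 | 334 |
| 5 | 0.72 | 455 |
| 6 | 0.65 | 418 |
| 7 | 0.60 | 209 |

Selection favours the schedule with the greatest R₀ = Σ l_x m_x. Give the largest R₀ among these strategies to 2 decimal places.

Strategy I: R₀ = 0.79×0 + 0.67×0 + 0.51×27 + 0.43×136 = 72.2500
Strategy II: R₀ = 0.79×117 + 0.58×270 + 0.51×487 + 0.39×33 = 510.2700
Strategy III: R₀ = 0.83×334 + 0.72×455 + 0.65×418 + 0.60×209 = 1001.9200
Highest R₀: strategy III with 1001.9200.

1001.92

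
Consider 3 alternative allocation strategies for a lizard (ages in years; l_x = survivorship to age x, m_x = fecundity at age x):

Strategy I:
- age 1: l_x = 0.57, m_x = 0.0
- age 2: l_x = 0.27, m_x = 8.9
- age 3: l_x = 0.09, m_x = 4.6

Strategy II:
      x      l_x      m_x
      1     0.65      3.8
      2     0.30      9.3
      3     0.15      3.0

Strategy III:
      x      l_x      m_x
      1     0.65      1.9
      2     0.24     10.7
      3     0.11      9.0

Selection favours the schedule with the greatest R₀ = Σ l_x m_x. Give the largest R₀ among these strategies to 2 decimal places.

5.71

Strategy I: R₀ = 0.57×0.0 + 0.27×8.9 + 0.09×4.6 = 2.8170
Strategy II: R₀ = 0.65×3.8 + 0.30×9.3 + 0.15×3.0 = 5.7100
Strategy III: R₀ = 0.65×1.9 + 0.24×10.7 + 0.11×9.0 = 4.7930
Highest R₀: strategy II with 5.7100.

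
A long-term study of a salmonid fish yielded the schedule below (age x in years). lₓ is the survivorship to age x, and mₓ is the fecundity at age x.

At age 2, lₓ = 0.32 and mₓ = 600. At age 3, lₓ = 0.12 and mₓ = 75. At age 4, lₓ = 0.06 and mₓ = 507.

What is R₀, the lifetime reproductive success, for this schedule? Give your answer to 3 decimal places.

231.420

R₀ = Σ lₓ mₓ:
  age 2: 0.32 × 600 = 192.0000
  age 3: 0.12 × 75 = 9.0000
  age 4: 0.06 × 507 = 30.4200
R₀ = 192.0000 + 9.0000 + 30.4200 = 231.4200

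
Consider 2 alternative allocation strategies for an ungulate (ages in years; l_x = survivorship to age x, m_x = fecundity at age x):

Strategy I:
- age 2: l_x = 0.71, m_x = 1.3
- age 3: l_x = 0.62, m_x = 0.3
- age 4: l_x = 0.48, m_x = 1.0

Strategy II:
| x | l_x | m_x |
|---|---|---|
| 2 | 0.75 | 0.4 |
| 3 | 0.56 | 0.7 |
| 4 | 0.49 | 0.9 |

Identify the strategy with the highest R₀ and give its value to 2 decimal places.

Strategy I: R₀ = 0.71×1.3 + 0.62×0.3 + 0.48×1.0 = 1.5890
Strategy II: R₀ = 0.75×0.4 + 0.56×0.7 + 0.49×0.9 = 1.1330
Highest R₀: strategy I with 1.5890.

1.59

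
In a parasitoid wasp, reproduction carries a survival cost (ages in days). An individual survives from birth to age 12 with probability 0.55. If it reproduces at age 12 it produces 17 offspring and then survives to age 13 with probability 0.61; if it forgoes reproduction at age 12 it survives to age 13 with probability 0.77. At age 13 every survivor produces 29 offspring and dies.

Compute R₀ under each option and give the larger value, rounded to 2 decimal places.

19.08

breed at age 12: R₀ = 0.55 × (17 + 0.61 × 29) = 0.55 × 34.6900 = 19.0795
delay to age 13: R₀ = 0.55 × (0.77 × 29) = 0.55 × 22.3300 = 12.2815
Higher: breed at age 12 (19.0795).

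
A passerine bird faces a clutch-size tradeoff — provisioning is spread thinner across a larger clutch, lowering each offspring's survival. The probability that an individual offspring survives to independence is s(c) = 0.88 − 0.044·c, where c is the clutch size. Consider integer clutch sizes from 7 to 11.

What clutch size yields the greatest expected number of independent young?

10

Expected independent young = c × s(c):
  c=7: 7 × 0.572 = 4.004
  c=8: 8 × 0.528 = 4.224
  c=9: 9 × 0.484 = 4.356
  c=10: 10 × 0.440 = 4.400
  c=11: 11 × 0.396 = 4.356
Maximum at c = 10 (4.400 independent young).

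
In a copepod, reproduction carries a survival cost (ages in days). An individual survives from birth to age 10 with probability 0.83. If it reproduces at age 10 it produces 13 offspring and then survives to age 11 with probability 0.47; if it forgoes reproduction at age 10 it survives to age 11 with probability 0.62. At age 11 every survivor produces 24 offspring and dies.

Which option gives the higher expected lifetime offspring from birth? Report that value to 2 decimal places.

breed at age 10: R₀ = 0.83 × (13 + 0.47 × 24) = 0.83 × 24.2800 = 20.1524
delay to age 11: R₀ = 0.83 × (0.62 × 24) = 0.83 × 14.8800 = 12.3504
Higher: breed at age 10 (20.1524).

20.15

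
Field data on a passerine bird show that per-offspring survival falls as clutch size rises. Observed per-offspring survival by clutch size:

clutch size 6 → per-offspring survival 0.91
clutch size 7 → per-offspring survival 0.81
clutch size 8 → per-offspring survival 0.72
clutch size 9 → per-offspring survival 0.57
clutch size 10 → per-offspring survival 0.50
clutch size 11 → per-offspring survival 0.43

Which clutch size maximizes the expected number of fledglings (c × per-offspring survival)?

Expected fledglings = c × s(c):
  c=6: 6 × 0.91 = 5.460
  c=7: 7 × 0.81 = 5.670
  c=8: 8 × 0.72 = 5.760
  c=9: 9 × 0.57 = 5.130
  c=10: 10 × 0.50 = 5.000
  c=11: 11 × 0.43 = 4.730
Maximum at c = 8 (5.760 fledglings).

8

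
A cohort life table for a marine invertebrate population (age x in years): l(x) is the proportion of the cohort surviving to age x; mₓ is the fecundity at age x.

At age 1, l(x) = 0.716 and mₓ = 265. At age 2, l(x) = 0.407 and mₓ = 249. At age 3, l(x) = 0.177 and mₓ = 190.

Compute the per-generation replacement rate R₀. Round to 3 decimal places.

324.713

R₀ = Σ l(x) mₓ:
  age 1: 0.716 × 265 = 189.7400
  age 2: 0.407 × 249 = 101.3430
  age 3: 0.177 × 190 = 33.6300
R₀ = 189.7400 + 101.3430 + 33.6300 = 324.7130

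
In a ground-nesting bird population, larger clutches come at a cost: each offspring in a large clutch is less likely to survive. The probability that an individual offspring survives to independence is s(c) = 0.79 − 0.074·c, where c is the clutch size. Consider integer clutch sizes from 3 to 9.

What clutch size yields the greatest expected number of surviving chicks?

Expected surviving chicks = c × s(c):
  c=3: 3 × 0.568 = 1.704
  c=4: 4 × 0.494 = 1.976
  c=5: 5 × 0.420 = 2.100
  c=6: 6 × 0.346 = 2.076
  c=7: 7 × 0.272 = 1.904
  c=8: 8 × 0.198 = 1.584
  c=9: 9 × 0.124 = 1.116
Maximum at c = 5 (2.100 surviving chicks).

5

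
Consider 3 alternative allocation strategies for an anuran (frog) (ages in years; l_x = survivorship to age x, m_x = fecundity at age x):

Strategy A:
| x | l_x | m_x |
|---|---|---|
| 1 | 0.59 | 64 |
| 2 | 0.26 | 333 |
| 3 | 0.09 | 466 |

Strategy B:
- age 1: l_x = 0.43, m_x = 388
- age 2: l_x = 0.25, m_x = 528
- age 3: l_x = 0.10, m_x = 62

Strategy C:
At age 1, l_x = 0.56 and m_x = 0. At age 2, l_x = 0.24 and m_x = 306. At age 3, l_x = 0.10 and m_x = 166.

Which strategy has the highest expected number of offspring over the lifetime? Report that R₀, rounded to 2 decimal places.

Strategy A: R₀ = 0.59×64 + 0.26×333 + 0.09×466 = 166.2800
Strategy B: R₀ = 0.43×388 + 0.25×528 + 0.10×62 = 305.0400
Strategy C: R₀ = 0.56×0 + 0.24×306 + 0.10×166 = 90.0400
Highest R₀: strategy B with 305.0400.

305.04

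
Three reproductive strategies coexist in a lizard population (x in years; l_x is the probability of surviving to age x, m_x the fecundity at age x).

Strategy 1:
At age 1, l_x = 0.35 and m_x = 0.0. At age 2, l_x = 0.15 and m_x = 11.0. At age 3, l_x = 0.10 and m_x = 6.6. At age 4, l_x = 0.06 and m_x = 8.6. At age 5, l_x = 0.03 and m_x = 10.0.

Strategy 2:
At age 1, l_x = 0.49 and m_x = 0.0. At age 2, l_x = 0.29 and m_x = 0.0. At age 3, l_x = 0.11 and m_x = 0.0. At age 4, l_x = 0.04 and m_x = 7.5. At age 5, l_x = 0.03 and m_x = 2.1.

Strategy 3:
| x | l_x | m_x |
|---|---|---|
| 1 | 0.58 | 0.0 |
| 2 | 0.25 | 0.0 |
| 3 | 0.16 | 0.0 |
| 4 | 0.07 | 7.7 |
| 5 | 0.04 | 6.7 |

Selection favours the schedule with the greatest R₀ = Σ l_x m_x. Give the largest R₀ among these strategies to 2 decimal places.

3.13

Strategy 1: R₀ = 0.35×0.0 + 0.15×11.0 + 0.10×6.6 + 0.06×8.6 + 0.03×10.0 = 3.1260
Strategy 2: R₀ = 0.49×0.0 + 0.29×0.0 + 0.11×0.0 + 0.04×7.5 + 0.03×2.1 = 0.3630
Strategy 3: R₀ = 0.58×0.0 + 0.25×0.0 + 0.16×0.0 + 0.07×7.7 + 0.04×6.7 = 0.8070
Highest R₀: strategy 1 with 3.1260.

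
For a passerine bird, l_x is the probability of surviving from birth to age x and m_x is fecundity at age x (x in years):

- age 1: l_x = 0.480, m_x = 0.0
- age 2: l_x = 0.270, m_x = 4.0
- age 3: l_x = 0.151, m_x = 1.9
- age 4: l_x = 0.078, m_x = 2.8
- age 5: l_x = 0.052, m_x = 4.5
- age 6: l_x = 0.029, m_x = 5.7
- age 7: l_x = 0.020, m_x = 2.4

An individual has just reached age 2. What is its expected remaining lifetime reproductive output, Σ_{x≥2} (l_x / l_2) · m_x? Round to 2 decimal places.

l_2 = 0.270. Conditional survival from age 2 to x is l_x / l_2.
  x=2: (0.270/0.270) × 4.0 = 4.0000
  x=3: (0.151/0.270) × 1.9 = 1.0626
  x=4: (0.078/0.270) × 2.8 = 0.8089
  x=5: (0.052/0.270) × 4.5 = 0.8667
  x=6: (0.029/0.270) × 5.7 = 0.6122
  x=7: (0.020/0.270) × 2.4 = 0.1778
Sum = 4.0000 + 1.0626 + 0.8089 + 0.8667 + 0.6122 + 0.1778 = 7.5281

7.53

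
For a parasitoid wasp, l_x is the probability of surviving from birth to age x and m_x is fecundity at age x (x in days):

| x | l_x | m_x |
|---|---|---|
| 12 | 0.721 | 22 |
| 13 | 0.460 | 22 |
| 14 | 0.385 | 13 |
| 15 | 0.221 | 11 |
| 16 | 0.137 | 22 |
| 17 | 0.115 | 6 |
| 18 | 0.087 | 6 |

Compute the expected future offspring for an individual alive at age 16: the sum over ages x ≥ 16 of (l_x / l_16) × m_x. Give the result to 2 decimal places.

l_16 = 0.137. Conditional survival from age 16 to x is l_x / l_16.
  x=16: (0.137/0.137) × 22 = 22.0000
  x=17: (0.115/0.137) × 6 = 5.0365
  x=18: (0.087/0.137) × 6 = 3.8102
Sum = 22.0000 + 5.0365 + 3.8102 = 30.8467

30.85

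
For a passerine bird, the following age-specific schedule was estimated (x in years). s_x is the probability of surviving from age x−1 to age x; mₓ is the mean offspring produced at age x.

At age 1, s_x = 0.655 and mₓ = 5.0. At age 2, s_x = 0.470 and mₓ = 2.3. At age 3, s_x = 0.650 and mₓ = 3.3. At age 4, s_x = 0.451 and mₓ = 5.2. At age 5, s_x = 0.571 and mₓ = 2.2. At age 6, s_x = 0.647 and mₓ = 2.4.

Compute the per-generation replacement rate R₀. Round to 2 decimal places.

Survivorship from birth: l_x = s_1·s_2·…·s_x.
  l_1 = 0.65500
  l_2 = 0.30785
  l_3 = 0.20010
  l_4 = 0.09025
  l_5 = 0.05153
  l_6 = 0.03334
R₀ = Σ l_x mₓ:
  age 1: 0.65500 × 5.0 = 3.2750
  age 2: 0.30785 × 2.3 = 0.7081
  age 3: 0.20010 × 3.3 = 0.6603
  age 4: 0.09025 × 5.2 = 0.4693
  age 5: 0.05153 × 2.2 = 0.1134
  age 6: 0.03334 × 2.4 = 0.0800
R₀ = 3.2750 + 0.7081 + 0.6603 + 0.4693 + 0.1134 + 0.0800 = 5.3061

5.31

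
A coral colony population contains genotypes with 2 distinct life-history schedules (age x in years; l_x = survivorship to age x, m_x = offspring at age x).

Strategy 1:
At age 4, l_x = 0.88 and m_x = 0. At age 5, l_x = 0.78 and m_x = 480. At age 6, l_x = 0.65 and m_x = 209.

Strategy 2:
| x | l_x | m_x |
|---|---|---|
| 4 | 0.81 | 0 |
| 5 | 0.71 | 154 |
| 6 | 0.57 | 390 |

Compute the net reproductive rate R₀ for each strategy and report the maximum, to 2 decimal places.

510.25

Strategy 1: R₀ = 0.88×0 + 0.78×480 + 0.65×209 = 510.2500
Strategy 2: R₀ = 0.81×0 + 0.71×154 + 0.57×390 = 331.6400
Highest R₀: strategy 1 with 510.2500.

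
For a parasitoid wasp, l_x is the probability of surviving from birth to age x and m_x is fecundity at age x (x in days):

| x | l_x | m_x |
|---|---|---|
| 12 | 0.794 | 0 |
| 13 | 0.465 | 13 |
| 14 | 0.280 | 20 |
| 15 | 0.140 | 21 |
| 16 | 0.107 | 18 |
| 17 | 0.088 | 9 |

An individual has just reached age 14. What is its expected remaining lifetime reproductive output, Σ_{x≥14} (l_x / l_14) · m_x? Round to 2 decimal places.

40.21

l_14 = 0.280. Conditional survival from age 14 to x is l_x / l_14.
  x=14: (0.280/0.280) × 20 = 20.0000
  x=15: (0.140/0.280) × 21 = 10.5000
  x=16: (0.107/0.280) × 18 = 6.8786
  x=17: (0.088/0.280) × 9 = 2.8286
Sum = 20.0000 + 10.5000 + 6.8786 + 2.8286 = 40.2071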